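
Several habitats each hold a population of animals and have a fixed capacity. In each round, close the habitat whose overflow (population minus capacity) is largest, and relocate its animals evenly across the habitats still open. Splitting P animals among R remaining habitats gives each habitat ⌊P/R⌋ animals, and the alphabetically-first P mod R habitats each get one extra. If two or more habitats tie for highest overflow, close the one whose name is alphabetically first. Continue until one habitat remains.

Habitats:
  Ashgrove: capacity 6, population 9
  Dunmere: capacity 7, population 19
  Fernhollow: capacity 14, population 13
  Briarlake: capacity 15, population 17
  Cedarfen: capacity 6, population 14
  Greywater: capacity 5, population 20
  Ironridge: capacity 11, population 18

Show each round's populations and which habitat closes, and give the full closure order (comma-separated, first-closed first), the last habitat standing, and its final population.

Round 1: Ashgrove=9 Briarlake=17 Cedarfen=14 Dunmere=19 Fernhollow=13 Greywater=20 Ironridge=18 → close Greywater (overflow 15)
  20÷6 = 3 each, +1 to first 2
Round 2: Ashgrove=13 Briarlake=21 Cedarfen=17 Dunmere=22 Fernhollow=16 Ironridge=21 → close Dunmere (overflow 15)
  22÷5 = 4 each, +1 to first 2
Round 3: Ashgrove=18 Briarlake=26 Cedarfen=21 Fernhollow=20 Ironridge=25 → close Cedarfen (overflow 15)
  21÷4 = 5 each, +1 to first 1
Round 4: Ashgrove=24 Briarlake=31 Fernhollow=25 Ironridge=30 → close Ironridge (overflow 19)
  30÷3 = 10 each, +1 to first 0
Round 5: Ashgrove=34 Briarlake=41 Fernhollow=35 → close Ashgrove (overflow 28)
  34÷2 = 17 each, +1 to first 0
Round 6: Briarlake=58 Fernhollow=52 → close Briarlake (overflow 43)
  58÷1 = 58 each, +1 to first 0

Closure order: Greywater, Dunmere, Cedarfen, Ironridge, Ashgrove, Briarlake
Last habitat: Fernhollow with 110 animals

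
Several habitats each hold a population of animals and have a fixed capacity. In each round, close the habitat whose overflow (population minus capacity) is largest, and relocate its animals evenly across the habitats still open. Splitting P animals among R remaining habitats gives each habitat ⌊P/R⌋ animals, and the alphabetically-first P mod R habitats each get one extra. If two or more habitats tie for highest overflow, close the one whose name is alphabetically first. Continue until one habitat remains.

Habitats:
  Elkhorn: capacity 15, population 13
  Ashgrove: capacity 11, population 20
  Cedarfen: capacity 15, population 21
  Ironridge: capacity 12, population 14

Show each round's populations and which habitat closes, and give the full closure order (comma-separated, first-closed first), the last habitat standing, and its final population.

Round 1: Ashgrove=20 Cedarfen=21 Elkhorn=13 Ironridge=14 → close Ashgrove (overflow 9)
  20÷3 = 6 each, +1 to first 2
Round 2: Cedarfen=28 Elkhorn=20 Ironridge=20 → close Cedarfen (overflow 13)
  28÷2 = 14 each, +1 to first 0
Round 3: Elkhorn=34 Ironridge=34 → close Ironridge (overflow 22)
  34÷1 = 34 each, +1 to first 0

Closure order: Ashgrove, Cedarfen, Ironridge
Last habitat: Elkhorn with 68 animals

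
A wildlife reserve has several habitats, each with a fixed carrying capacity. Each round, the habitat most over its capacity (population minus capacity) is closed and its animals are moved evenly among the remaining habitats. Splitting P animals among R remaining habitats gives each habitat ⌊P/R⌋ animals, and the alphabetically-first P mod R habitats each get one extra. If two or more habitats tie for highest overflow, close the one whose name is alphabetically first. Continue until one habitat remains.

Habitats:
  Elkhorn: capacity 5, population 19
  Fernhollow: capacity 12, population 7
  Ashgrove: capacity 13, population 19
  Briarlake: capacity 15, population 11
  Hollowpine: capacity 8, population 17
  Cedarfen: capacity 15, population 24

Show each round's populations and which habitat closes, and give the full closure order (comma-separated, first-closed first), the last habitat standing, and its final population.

Round 1: Ashgrove=19 Briarlake=11 Cedarfen=24 Elkhorn=19 Fernhollow=7 Hollowpine=17 → close Elkhorn (overflow 14)
  19÷5 = 3 each, +1 to first 4
Round 2: Ashgrove=23 Briarlake=15 Cedarfen=28 Fernhollow=11 Hollowpine=20 → close Cedarfen (overflow 13)
  28÷4 = 7 each, +1 to first 0
Round 3: Ashgrove=30 Briarlake=22 Fernhollow=18 Hollowpine=27 → close Hollowpine (overflow 19)
  27÷3 = 9 each, +1 to first 0
Round 4: Ashgrove=39 Briarlake=31 Fernhollow=27 → close Ashgrove (overflow 26)
  39÷2 = 19 each, +1 to first 1
Round 5: Briarlake=51 Fernhollow=46 → close Briarlake (overflow 36)
  51÷1 = 51 each, +1 to first 0

Closure order: Elkhorn, Cedarfen, Hollowpine, Ashgrove, Briarlake
Last habitat: Fernhollow with 97 animals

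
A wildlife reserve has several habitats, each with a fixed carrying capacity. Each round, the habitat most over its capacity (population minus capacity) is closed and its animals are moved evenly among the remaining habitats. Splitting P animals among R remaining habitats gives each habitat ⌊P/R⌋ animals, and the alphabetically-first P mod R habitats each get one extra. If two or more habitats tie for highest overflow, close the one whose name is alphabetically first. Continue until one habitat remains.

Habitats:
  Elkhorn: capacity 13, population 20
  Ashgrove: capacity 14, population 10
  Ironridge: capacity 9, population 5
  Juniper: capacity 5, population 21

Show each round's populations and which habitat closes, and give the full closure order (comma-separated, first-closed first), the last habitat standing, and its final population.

Round 1: Ashgrove=10 Elkhorn=20 Ironridge=5 Juniper=21 → close Juniper (overflow 16)
  21÷3 = 7 each, +1 to first 0
Round 2: Ashgrove=17 Elkhorn=27 Ironridge=12 → close Elkhorn (overflow 14)
  27÷2 = 13 each, +1 to first 1
Round 3: Ashgrove=31 Ironridge=25 → close Ashgrove (overflow 17)
  31÷1 = 31 each, +1 to first 0

Closure order: Juniper, Elkhorn, Ashgrove
Last habitat: Ironridge with 56 animals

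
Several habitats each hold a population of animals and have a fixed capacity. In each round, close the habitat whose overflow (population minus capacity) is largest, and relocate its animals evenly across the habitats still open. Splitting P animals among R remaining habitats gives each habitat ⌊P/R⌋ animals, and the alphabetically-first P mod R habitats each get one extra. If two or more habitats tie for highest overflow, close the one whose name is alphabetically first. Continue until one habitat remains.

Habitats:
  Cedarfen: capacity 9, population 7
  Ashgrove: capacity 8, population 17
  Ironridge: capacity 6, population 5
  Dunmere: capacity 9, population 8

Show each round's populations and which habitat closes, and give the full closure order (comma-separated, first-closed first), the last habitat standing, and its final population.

Closure order: Ashgrove, Dunmere, Cedarfen
Last habitat: Ironridge with 37 animals

Round 1: Ashgrove=17 Cedarfen=7 Dunmere=8 Ironridge=5 → close Ashgrove (overflow 9)
  17÷3 = 5 each, +1 to first 2
Round 2: Cedarfen=13 Dunmere=14 Ironridge=10 → close Dunmere (overflow 5)
  14÷2 = 7 each, +1 to first 0
Round 3: Cedarfen=20 Ironridge=17 → close Cedarfen (overflow 11)
  20÷1 = 20 each, +1 to first 0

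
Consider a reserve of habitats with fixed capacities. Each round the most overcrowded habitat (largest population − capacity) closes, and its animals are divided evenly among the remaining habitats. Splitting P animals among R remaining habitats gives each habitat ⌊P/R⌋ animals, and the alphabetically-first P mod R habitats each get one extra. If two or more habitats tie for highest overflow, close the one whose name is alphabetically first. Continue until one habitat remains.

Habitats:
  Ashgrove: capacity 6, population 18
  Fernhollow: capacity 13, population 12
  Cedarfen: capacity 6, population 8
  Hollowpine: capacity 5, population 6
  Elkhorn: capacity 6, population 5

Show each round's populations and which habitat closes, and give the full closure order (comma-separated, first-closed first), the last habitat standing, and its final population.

Closure order: Ashgrove, Cedarfen, Elkhorn, Hollowpine
Last habitat: Fernhollow with 49 animals

Round 1: Ashgrove=18 Cedarfen=8 Elkhorn=5 Fernhollow=12 Hollowpine=6 → close Ashgrove (overflow 12)
  18÷4 = 4 each, +1 to first 2
Round 2: Cedarfen=13 Elkhorn=10 Fernhollow=16 Hollowpine=10 → close Cedarfen (overflow 7)
  13÷3 = 4 each, +1 to first 1
Round 3: Elkhorn=15 Fernhollow=20 Hollowpine=14 → close Elkhorn (overflow 9)
  15÷2 = 7 each, +1 to first 1
Round 4: Fernhollow=28 Hollowpine=21 → close Hollowpine (overflow 16)
  21÷1 = 21 each, +1 to first 0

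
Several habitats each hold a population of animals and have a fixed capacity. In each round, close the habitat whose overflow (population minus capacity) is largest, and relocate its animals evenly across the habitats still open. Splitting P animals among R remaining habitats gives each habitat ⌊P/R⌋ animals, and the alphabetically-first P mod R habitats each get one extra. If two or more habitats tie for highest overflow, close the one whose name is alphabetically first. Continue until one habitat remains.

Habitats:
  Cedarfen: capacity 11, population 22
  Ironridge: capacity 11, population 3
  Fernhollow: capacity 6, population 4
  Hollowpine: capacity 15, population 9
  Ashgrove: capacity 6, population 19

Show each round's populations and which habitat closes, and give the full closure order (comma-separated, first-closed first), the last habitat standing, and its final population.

Closure order: Ashgrove, Cedarfen, Fernhollow, Hollowpine
Last habitat: Ironridge with 57 animals

Round 1: Ashgrove=19 Cedarfen=22 Fernhollow=4 Hollowpine=9 Ironridge=3 → close Ashgrove (overflow 13)
  19÷4 = 4 each, +1 to first 3
Round 2: Cedarfen=27 Fernhollow=9 Hollowpine=14 Ironridge=7 → close Cedarfen (overflow 16)
  27÷3 = 9 each, +1 to first 0
Round 3: Fernhollow=18 Hollowpine=23 Ironridge=16 → close Fernhollow (overflow 12)
  18÷2 = 9 each, +1 to first 0
Round 4: Hollowpine=32 Ironridge=25 → close Hollowpine (overflow 17)
  32÷1 = 32 each, +1 to first 0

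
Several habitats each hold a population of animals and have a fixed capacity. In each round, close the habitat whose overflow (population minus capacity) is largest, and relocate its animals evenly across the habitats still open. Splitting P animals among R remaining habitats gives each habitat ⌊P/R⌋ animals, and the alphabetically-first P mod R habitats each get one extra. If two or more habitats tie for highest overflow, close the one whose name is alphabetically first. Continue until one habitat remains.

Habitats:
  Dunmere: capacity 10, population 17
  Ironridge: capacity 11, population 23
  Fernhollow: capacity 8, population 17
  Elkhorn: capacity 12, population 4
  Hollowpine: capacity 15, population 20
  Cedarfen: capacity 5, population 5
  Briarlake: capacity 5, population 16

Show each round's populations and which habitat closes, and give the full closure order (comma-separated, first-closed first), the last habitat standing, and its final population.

Closure order: Ironridge, Briarlake, Fernhollow, Dunmere, Hollowpine, Cedarfen
Last habitat: Elkhorn with 102 animals

Round 1: Briarlake=16 Cedarfen=5 Dunmere=17 Elkhorn=4 Fernhollow=17 Hollowpine=20 Ironridge=23 → close Ironridge (overflow 12)
  23÷6 = 3 each, +1 to first 5
Round 2: Briarlake=20 Cedarfen=9 Dunmere=21 Elkhorn=8 Fernhollow=21 Hollowpine=23 → close Briarlake (overflow 15)
  20÷5 = 4 each, +1 to first 0
Round 3: Cedarfen=13 Dunmere=25 Elkhorn=12 Fernhollow=25 Hollowpine=27 → close Fernhollow (overflow 17)
  25÷4 = 6 each, +1 to first 1
Round 4: Cedarfen=20 Dunmere=31 Elkhorn=18 Hollowpine=33 → close Dunmere (overflow 21)
  31÷3 = 10 each, +1 to first 1
Round 5: Cedarfen=31 Elkhorn=28 Hollowpine=43 → close Hollowpine (overflow 28)
  43÷2 = 21 each, +1 to first 1
Round 6: Cedarfen=53 Elkhorn=49 → close Cedarfen (overflow 48)
  53÷1 = 53 each, +1 to first 0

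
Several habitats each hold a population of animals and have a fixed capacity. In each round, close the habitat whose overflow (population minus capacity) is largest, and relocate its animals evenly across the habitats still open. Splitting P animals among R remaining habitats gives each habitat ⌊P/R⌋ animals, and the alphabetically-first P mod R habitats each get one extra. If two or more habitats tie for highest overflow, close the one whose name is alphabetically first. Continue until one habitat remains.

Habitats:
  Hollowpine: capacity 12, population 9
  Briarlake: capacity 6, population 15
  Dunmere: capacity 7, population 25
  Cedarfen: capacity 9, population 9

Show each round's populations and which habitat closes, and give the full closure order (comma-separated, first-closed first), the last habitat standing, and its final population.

Closure order: Dunmere, Briarlake, Cedarfen
Last habitat: Hollowpine with 58 animals

Round 1: Briarlake=15 Cedarfen=9 Dunmere=25 Hollowpine=9 → close Dunmere (overflow 18)
  25÷3 = 8 each, +1 to first 1
Round 2: Briarlake=24 Cedarfen=17 Hollowpine=17 → close Briarlake (overflow 18)
  24÷2 = 12 each, +1 to first 0
Round 3: Cedarfen=29 Hollowpine=29 → close Cedarfen (overflow 20)
  29÷1 = 29 each, +1 to first 0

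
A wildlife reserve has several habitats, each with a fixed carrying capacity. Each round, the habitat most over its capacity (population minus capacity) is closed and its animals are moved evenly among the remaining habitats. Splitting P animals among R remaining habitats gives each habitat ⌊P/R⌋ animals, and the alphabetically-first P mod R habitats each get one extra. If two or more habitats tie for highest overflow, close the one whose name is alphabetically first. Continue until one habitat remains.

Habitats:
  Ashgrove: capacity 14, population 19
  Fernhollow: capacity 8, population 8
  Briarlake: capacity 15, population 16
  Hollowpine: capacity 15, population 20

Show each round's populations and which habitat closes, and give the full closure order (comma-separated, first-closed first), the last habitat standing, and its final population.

Closure order: Ashgrove, Hollowpine, Briarlake
Last habitat: Fernhollow with 63 animals

Round 1: Ashgrove=19 Briarlake=16 Fernhollow=8 Hollowpine=20 → close Ashgrove (overflow 5)
  19÷3 = 6 each, +1 to first 1
Round 2: Briarlake=23 Fernhollow=14 Hollowpine=26 → close Hollowpine (overflow 11)
  26÷2 = 13 each, +1 to first 0
Round 3: Briarlake=36 Fernhollow=27 → close Briarlake (overflow 21)
  36÷1 = 36 each, +1 to first 0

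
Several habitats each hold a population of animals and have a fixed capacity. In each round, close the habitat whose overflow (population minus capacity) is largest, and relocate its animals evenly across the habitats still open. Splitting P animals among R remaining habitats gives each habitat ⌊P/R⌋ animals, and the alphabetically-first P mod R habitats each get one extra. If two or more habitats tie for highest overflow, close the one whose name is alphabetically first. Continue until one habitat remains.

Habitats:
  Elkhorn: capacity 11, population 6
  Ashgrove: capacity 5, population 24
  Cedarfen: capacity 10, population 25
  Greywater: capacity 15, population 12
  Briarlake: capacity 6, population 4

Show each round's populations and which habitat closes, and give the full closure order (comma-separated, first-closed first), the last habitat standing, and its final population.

Round 1: Ashgrove=24 Briarlake=4 Cedarfen=25 Elkhorn=6 Greywater=12 → close Ashgrove (overflow 19)
  24÷4 = 6 each, +1 to first 0
Round 2: Briarlake=10 Cedarfen=31 Elkhorn=12 Greywater=18 → close Cedarfen (overflow 21)
  31÷3 = 10 each, +1 to first 1
Round 3: Briarlake=21 Elkhorn=22 Greywater=28 → close Briarlake (overflow 15)
  21÷2 = 10 each, +1 to first 1
Round 4: Elkhorn=33 Greywater=38 → close Greywater (overflow 23)
  38÷1 = 38 each, +1 to first 0

Closure order: Ashgrove, Cedarfen, Briarlake, Greywater
Last habitat: Elkhorn with 71 animals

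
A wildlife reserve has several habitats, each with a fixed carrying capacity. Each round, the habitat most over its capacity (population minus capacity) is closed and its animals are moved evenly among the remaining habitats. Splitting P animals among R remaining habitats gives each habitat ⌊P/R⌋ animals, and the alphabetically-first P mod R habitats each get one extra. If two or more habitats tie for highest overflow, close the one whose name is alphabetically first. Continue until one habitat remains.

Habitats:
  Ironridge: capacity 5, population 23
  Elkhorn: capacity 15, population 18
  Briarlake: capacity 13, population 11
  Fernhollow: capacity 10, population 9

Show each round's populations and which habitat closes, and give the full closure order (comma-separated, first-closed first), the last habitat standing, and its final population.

Round 1: Briarlake=11 Elkhorn=18 Fernhollow=9 Ironridge=23 → close Ironridge (overflow 18)
  23÷3 = 7 each, +1 to first 2
Round 2: Briarlake=19 Elkhorn=26 Fernhollow=16 → close Elkhorn (overflow 11)
  26÷2 = 13 each, +1 to first 0
Round 3: Briarlake=32 Fernhollow=29 → close Briarlake (overflow 19)
  32÷1 = 32 each, +1 to first 0

Closure order: Ironridge, Elkhorn, Briarlake
Last habitat: Fernhollow with 61 animals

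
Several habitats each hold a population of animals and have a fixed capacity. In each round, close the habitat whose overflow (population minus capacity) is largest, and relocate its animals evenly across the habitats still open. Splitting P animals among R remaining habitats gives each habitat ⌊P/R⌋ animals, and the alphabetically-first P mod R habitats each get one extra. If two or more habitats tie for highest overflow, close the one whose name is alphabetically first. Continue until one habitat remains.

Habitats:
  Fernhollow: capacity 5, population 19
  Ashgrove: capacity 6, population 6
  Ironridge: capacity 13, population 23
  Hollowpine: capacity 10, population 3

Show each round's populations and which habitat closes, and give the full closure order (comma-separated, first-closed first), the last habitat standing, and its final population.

Round 1: Ashgrove=6 Fernhollow=19 Hollowpine=3 Ironridge=23 → close Fernhollow (overflow 14)
  19÷3 = 6 each, +1 to first 1
Round 2: Ashgrove=13 Hollowpine=9 Ironridge=29 → close Ironridge (overflow 16)
  29÷2 = 14 each, +1 to first 1
Round 3: Ashgrove=28 Hollowpine=23 → close Ashgrove (overflow 22)
  28÷1 = 28 each, +1 to first 0

Closure order: Fernhollow, Ironridge, Ashgrove
Last habitat: Hollowpine with 51 animals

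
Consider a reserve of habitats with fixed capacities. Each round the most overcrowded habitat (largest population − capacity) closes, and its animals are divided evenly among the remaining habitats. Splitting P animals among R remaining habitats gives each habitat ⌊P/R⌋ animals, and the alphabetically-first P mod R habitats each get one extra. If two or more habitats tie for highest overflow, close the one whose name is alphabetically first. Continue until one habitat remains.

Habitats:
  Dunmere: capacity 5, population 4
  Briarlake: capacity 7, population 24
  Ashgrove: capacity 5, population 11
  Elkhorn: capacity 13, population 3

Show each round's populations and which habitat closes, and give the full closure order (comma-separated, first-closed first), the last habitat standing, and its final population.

Round 1: Ashgrove=11 Briarlake=24 Dunmere=4 Elkhorn=3 → close Briarlake (overflow 17)
  24÷3 = 8 each, +1 to first 0
Round 2: Ashgrove=19 Dunmere=12 Elkhorn=11 → close Ashgrove (overflow 14)
  19÷2 = 9 each, +1 to first 1
Round 3: Dunmere=22 Elkhorn=20 → close Dunmere (overflow 17)
  22÷1 = 22 each, +1 to first 0

Closure order: Briarlake, Ashgrove, Dunmere
Last habitat: Elkhorn with 42 animals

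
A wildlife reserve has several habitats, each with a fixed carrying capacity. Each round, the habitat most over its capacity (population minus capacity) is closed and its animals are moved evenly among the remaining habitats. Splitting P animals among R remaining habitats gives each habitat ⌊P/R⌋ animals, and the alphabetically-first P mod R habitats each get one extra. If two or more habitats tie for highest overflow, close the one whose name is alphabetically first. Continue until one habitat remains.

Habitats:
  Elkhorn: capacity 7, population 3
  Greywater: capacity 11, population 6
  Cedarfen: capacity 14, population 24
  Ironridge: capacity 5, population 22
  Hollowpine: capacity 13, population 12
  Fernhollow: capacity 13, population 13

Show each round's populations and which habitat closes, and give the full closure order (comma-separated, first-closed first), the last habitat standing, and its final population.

Round 1: Cedarfen=24 Elkhorn=3 Fernhollow=13 Greywater=6 Hollowpine=12 Ironridge=22 → close Ironridge (overflow 17)
  22÷5 = 4 each, +1 to first 2
Round 2: Cedarfen=29 Elkhorn=8 Fernhollow=17 Greywater=10 Hollowpine=16 → close Cedarfen (overflow 15)
  29÷4 = 7 each, +1 to first 1
Round 3: Elkhorn=16 Fernhollow=24 Greywater=17 Hollowpine=23 → close Fernhollow (overflow 11)
  24÷3 = 8 each, +1 to first 0
Round 4: Elkhorn=24 Greywater=25 Hollowpine=31 → close Hollowpine (overflow 18)
  31÷2 = 15 each, +1 to first 1
Round 5: Elkhorn=40 Greywater=40 → close Elkhorn (overflow 33)
  40÷1 = 40 each, +1 to first 0

Closure order: Ironridge, Cedarfen, Fernhollow, Hollowpine, Elkhorn
Last habitat: Greywater with 80 animals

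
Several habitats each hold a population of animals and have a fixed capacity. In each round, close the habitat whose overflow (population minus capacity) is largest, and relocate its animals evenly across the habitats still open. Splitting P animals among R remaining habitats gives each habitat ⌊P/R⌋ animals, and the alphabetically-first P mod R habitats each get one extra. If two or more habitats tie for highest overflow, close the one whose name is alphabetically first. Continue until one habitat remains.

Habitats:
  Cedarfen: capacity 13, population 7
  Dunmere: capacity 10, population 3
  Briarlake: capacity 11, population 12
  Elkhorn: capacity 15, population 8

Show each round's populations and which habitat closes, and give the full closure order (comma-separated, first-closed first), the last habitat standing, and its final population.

Round 1: Briarlake=12 Cedarfen=7 Dunmere=3 Elkhorn=8 → close Briarlake (overflow 1)
  12÷3 = 4 each, +1 to first 0
Round 2: Cedarfen=11 Dunmere=7 Elkhorn=12 → close Cedarfen (overflow -2)
  11÷2 = 5 each, +1 to first 1
Round 3: Dunmere=13 Elkhorn=17 → close Dunmere (overflow 3)
  13÷1 = 13 each, +1 to first 0

Closure order: Briarlake, Cedarfen, Dunmere
Last habitat: Elkhorn with 30 animals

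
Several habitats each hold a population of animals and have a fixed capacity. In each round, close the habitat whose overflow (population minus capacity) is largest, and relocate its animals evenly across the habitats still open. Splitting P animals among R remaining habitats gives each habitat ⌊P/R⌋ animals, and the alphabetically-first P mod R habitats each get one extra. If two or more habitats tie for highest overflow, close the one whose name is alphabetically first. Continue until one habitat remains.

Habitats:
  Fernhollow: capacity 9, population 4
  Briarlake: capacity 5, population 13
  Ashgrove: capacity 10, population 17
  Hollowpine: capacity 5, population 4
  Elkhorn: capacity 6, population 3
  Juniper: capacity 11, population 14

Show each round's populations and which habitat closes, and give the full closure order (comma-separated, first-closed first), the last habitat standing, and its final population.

Round 1: Ashgrove=17 Briarlake=13 Elkhorn=3 Fernhollow=4 Hollowpine=4 Juniper=14 → close Briarlake (overflow 8)
  13÷5 = 2 each, +1 to first 3
Round 2: Ashgrove=20 Elkhorn=6 Fernhollow=7 Hollowpine=6 Juniper=16 → close Ashgrove (overflow 10)
  20÷4 = 5 each, +1 to first 0
Round 3: Elkhorn=11 Fernhollow=12 Hollowpine=11 Juniper=21 → close Juniper (overflow 10)
  21÷3 = 7 each, +1 to first 0
Round 4: Elkhorn=18 Fernhollow=19 Hollowpine=18 → close Hollowpine (overflow 13)
  18÷2 = 9 each, +1 to first 0
Round 5: Elkhorn=27 Fernhollow=28 → close Elkhorn (overflow 21)
  27÷1 = 27 each, +1 to first 0

Closure order: Briarlake, Ashgrove, Juniper, Hollowpine, Elkhorn
Last habitat: Fernhollow with 55 animals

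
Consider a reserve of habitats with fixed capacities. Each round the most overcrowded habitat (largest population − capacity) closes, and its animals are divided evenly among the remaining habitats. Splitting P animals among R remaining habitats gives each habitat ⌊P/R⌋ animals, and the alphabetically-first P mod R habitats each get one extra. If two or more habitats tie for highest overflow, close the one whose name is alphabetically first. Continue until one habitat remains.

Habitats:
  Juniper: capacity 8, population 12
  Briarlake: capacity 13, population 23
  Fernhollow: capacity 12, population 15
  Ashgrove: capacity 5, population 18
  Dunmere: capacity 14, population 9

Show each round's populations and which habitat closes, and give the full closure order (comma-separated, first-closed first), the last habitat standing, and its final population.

Round 1: Ashgrove=18 Briarlake=23 Dunmere=9 Fernhollow=15 Juniper=12 → close Ashgrove (overflow 13)
  18÷4 = 4 each, +1 to first 2
Round 2: Briarlake=28 Dunmere=14 Fernhollow=19 Juniper=16 → close Briarlake (overflow 15)
  28÷3 = 9 each, +1 to first 1
Round 3: Dunmere=24 Fernhollow=28 Juniper=25 → close Juniper (overflow 17)
  25÷2 = 12 each, +1 to first 1
Round 4: Dunmere=37 Fernhollow=40 → close Fernhollow (overflow 28)
  40÷1 = 40 each, +1 to first 0

Closure order: Ashgrove, Briarlake, Juniper, Fernhollow
Last habitat: Dunmere with 77 animals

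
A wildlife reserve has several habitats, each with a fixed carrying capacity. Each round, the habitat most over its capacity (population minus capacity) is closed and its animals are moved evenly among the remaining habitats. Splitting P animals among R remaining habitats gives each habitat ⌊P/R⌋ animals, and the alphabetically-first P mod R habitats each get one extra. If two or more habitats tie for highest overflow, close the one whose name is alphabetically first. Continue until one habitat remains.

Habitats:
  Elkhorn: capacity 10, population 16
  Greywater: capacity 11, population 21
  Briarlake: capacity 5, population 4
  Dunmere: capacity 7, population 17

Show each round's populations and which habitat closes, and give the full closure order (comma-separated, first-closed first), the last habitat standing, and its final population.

Round 1: Briarlake=4 Dunmere=17 Elkhorn=16 Greywater=21 → close Dunmere (overflow 10)
  17÷3 = 5 each, +1 to first 2
Round 2: Briarlake=10 Elkhorn=22 Greywater=26 → close Greywater (overflow 15)
  26÷2 = 13 each, +1 to first 0
Round 3: Briarlake=23 Elkhorn=35 → close Elkhorn (overflow 25)
  35÷1 = 35 each, +1 to first 0

Closure order: Dunmere, Greywater, Elkhorn
Last habitat: Briarlake with 58 animals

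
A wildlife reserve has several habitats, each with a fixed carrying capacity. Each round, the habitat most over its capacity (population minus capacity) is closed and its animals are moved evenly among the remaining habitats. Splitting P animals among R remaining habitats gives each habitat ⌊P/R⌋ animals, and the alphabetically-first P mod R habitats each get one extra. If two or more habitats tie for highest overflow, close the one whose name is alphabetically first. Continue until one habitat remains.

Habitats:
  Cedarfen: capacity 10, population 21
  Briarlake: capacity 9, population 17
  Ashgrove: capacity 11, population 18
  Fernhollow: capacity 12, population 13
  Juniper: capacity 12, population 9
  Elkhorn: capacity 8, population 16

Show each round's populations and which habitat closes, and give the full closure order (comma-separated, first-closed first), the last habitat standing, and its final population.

Round 1: Ashgrove=18 Briarlake=17 Cedarfen=21 Elkhorn=16 Fernhollow=13 Juniper=9 → close Cedarfen (overflow 11)
  21÷5 = 4 each, +1 to first 1
Round 2: Ashgrove=23 Briarlake=21 Elkhorn=20 Fernhollow=17 Juniper=13 → close Ashgrove (overflow 12)
  23÷4 = 5 each, +1 to first 3
Round 3: Briarlake=27 Elkhorn=26 Fernhollow=23 Juniper=18 → close Briarlake (overflow 18)
  27÷3 = 9 each, +1 to first 0
Round 4: Elkhorn=35 Fernhollow=32 Juniper=27 → close Elkhorn (overflow 27)
  35÷2 = 17 each, +1 to first 1
Round 5: Fernhollow=50 Juniper=44 → close Fernhollow (overflow 38)
  50÷1 = 50 each, +1 to first 0

Closure order: Cedarfen, Ashgrove, Briarlake, Elkhorn, Fernhollow
Last habitat: Juniper with 94 animals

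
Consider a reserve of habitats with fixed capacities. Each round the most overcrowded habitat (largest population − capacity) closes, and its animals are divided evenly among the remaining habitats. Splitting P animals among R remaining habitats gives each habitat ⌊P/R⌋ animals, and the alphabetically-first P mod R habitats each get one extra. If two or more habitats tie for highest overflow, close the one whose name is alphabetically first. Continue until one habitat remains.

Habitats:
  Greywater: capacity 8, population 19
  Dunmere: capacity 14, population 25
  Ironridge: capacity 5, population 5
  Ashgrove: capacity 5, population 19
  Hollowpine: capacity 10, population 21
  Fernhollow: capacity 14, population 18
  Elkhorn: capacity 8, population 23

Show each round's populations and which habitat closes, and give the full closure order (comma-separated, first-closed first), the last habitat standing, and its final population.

Round 1: Ashgrove=19 Dunmere=25 Elkhorn=23 Fernhollow=18 Greywater=19 Hollowpine=21 Ironridge=5 → close Elkhorn (overflow 15)
  23÷6 = 3 each, +1 to first 5
Round 2: Ashgrove=23 Dunmere=29 Fernhollow=22 Greywater=23 Hollowpine=25 Ironridge=8 → close Ashgrove (overflow 18)
  23÷5 = 4 each, +1 to first 3
Round 3: Dunmere=34 Fernhollow=27 Greywater=28 Hollowpine=29 Ironridge=12 → close Dunmere (overflow 20)
  34÷4 = 8 each, +1 to first 2
Round 4: Fernhollow=36 Greywater=37 Hollowpine=37 Ironridge=20 → close Greywater (overflow 29)
  37÷3 = 12 each, +1 to first 1
Round 5: Fernhollow=49 Hollowpine=49 Ironridge=32 → close Hollowpine (overflow 39)
  49÷2 = 24 each, +1 to first 1
Round 6: Fernhollow=74 Ironridge=56 → close Fernhollow (overflow 60)
  74÷1 = 74 each, +1 to first 0

Closure order: Elkhorn, Ashgrove, Dunmere, Greywater, Hollowpine, Fernhollow
Last habitat: Ironridge with 130 animals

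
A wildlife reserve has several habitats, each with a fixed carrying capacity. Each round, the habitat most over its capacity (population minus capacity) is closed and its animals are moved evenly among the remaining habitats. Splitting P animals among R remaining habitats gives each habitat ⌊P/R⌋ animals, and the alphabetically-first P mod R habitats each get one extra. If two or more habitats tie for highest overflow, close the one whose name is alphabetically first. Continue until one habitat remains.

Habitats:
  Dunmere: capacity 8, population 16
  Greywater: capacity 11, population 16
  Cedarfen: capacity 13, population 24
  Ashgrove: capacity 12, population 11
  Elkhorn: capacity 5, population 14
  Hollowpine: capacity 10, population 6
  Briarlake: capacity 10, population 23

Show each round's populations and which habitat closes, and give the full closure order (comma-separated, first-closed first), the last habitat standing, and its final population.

Round 1: Ashgrove=11 Briarlake=23 Cedarfen=24 Dunmere=16 Elkhorn=14 Greywater=16 Hollowpine=6 → close Briarlake (overflow 13)
  23÷6 = 3 each, +1 to first 5
Round 2: Ashgrove=15 Cedarfen=28 Dunmere=20 Elkhorn=18 Greywater=20 Hollowpine=9 → close Cedarfen (overflow 15)
  28÷5 = 5 each, +1 to first 3
Round 3: Ashgrove=21 Dunmere=26 Elkhorn=24 Greywater=25 Hollowpine=14 → close Elkhorn (overflow 19)
  24÷4 = 6 each, +1 to first 0
Round 4: Ashgrove=27 Dunmere=32 Greywater=31 Hollowpine=20 → close Dunmere (overflow 24)
  32÷3 = 10 each, +1 to first 2
Round 5: Ashgrove=38 Greywater=42 Hollowpine=30 → close Greywater (overflow 31)
  42÷2 = 21 each, +1 to first 0
Round 6: Ashgrove=59 Hollowpine=51 → close Ashgrove (overflow 47)
  59÷1 = 59 each, +1 to first 0

Closure order: Briarlake, Cedarfen, Elkhorn, Dunmere, Greywater, Ashgrove
Last habitat: Hollowpine with 110 animals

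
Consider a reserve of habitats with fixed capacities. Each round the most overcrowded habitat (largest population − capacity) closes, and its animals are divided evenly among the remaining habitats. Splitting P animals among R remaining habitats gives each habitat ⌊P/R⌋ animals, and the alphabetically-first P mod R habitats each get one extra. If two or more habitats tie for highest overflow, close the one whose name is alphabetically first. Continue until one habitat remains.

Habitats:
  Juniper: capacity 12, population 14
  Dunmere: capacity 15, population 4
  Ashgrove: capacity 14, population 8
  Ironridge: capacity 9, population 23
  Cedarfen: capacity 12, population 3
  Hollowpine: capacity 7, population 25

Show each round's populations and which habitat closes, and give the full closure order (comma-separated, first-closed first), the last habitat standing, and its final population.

Closure order: Hollowpine, Ironridge, Juniper, Ashgrove, Cedarfen
Last habitat: Dunmere with 77 animals

Round 1: Ashgrove=8 Cedarfen=3 Dunmere=4 Hollowpine=25 Ironridge=23 Juniper=14 → close Hollowpine (overflow 18)
  25÷5 = 5 each, +1 to first 0
Round 2: Ashgrove=13 Cedarfen=8 Dunmere=9 Ironridge=28 Juniper=19 → close Ironridge (overflow 19)
  28÷4 = 7 each, +1 to first 0
Round 3: Ashgrove=20 Cedarfen=15 Dunmere=16 Juniper=26 → close Juniper (overflow 14)
  26÷3 = 8 each, +1 to first 2
Round 4: Ashgrove=29 Cedarfen=24 Dunmere=24 → close Ashgrove (overflow 15)
  29÷2 = 14 each, +1 to first 1
Round 5: Cedarfen=39 Dunmere=38 → close Cedarfen (overflow 27)
  39÷1 = 39 each, +1 to first 0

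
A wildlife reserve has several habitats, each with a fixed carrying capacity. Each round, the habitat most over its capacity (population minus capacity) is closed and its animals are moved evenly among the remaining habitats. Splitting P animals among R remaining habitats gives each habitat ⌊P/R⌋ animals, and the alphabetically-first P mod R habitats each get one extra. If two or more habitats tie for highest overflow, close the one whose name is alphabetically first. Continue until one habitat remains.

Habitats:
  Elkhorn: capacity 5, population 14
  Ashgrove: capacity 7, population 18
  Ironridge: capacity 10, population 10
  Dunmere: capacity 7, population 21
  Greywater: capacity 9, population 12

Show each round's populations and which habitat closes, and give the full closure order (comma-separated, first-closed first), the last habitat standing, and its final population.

Closure order: Dunmere, Ashgrove, Elkhorn, Greywater
Last habitat: Ironridge with 75 animals

Round 1: Ashgrove=18 Dunmere=21 Elkhorn=14 Greywater=12 Ironridge=10 → close Dunmere (overflow 14)
  21÷4 = 5 each, +1 to first 1
Round 2: Ashgrove=24 Elkhorn=19 Greywater=17 Ironridge=15 → close Ashgrove (overflow 17)
  24÷3 = 8 each, +1 to first 0
Round 3: Elkhorn=27 Greywater=25 Ironridge=23 → close Elkhorn (overflow 22)
  27÷2 = 13 each, +1 to first 1
Round 4: Greywater=39 Ironridge=36 → close Greywater (overflow 30)
  39÷1 = 39 each, +1 to first 0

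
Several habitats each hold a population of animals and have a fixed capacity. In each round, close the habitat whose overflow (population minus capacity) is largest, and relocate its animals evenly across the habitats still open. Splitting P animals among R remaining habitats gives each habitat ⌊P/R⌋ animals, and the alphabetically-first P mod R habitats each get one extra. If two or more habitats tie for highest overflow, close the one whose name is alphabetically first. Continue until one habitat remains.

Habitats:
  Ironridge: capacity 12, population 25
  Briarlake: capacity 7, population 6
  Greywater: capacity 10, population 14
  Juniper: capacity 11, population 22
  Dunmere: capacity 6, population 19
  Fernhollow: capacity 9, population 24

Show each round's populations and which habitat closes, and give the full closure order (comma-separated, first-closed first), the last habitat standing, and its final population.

Round 1: Briarlake=6 Dunmere=19 Fernhollow=24 Greywater=14 Ironridge=25 Juniper=22 → close Fernhollow (overflow 15)
  24÷5 = 4 each, +1 to first 4
Round 2: Briarlake=11 Dunmere=24 Greywater=19 Ironridge=30 Juniper=26 → close Dunmere (overflow 18)
  24÷4 = 6 each, +1 to first 0
Round 3: Briarlake=17 Greywater=25 Ironridge=36 Juniper=32 → close Ironridge (overflow 24)
  36÷3 = 12 each, +1 to first 0
Round 4: Briarlake=29 Greywater=37 Juniper=44 → close Juniper (overflow 33)
  44÷2 = 22 each, +1 to first 0
Round 5: Briarlake=51 Greywater=59 → close Greywater (overflow 49)
  59÷1 = 59 each, +1 to first 0

Closure order: Fernhollow, Dunmere, Ironridge, Juniper, Greywater
Last habitat: Briarlake with 110 animals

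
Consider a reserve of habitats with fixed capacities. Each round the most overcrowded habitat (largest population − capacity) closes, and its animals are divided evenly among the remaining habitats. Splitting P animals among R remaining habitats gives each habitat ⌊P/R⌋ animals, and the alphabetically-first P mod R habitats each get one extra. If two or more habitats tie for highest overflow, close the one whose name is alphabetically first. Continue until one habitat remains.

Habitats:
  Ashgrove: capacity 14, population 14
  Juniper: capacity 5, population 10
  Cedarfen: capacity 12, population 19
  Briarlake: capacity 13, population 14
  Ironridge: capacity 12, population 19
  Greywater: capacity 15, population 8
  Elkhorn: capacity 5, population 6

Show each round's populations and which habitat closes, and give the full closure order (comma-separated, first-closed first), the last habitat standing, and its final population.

Round 1: Ashgrove=14 Briarlake=14 Cedarfen=19 Elkhorn=6 Greywater=8 Ironridge=19 Juniper=10 → close Cedarfen (overflow 7)
  19÷6 = 3 each, +1 to first 1
Round 2: Ashgrove=18 Briarlake=17 Elkhorn=9 Greywater=11 Ironridge=22 Juniper=13 → close Ironridge (overflow 10)
  22÷5 = 4 each, +1 to first 2
Round 3: Ashgrove=23 Briarlake=22 Elkhorn=13 Greywater=15 Juniper=17 → close Juniper (overflow 12)
  17÷4 = 4 each, +1 to first 1
Round 4: Ashgrove=28 Briarlake=26 Elkhorn=17 Greywater=19 → close Ashgrove (overflow 14)
  28÷3 = 9 each, +1 to first 1
Round 5: Briarlake=36 Elkhorn=26 Greywater=28 → close Briarlake (overflow 23)
  36÷2 = 18 each, +1 to first 0
Round 6: Elkhorn=44 Greywater=46 → close Elkhorn (overflow 39)
  44÷1 = 44 each, +1 to first 0

Closure order: Cedarfen, Ironridge, Juniper, Ashgrove, Briarlake, Elkhorn
Last habitat: Greywater with 90 animals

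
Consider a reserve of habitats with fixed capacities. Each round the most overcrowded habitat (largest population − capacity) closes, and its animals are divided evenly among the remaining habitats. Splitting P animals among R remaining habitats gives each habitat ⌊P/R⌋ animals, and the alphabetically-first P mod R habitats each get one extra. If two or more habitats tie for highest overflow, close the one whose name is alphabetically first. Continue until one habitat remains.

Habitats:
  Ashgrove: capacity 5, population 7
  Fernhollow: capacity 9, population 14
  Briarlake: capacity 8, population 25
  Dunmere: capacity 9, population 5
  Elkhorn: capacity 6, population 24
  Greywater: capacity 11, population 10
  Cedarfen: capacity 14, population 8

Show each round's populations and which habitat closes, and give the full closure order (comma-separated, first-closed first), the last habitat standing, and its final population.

Closure order: Elkhorn, Briarlake, Fernhollow, Ashgrove, Greywater, Dunmere
Last habitat: Cedarfen with 93 animals

Round 1: Ashgrove=7 Briarlake=25 Cedarfen=8 Dunmere=5 Elkhorn=24 Fernhollow=14 Greywater=10 → close Elkhorn (overflow 18)
  24÷6 = 4 each, +1 to first 0
Round 2: Ashgrove=11 Briarlake=29 Cedarfen=12 Dunmere=9 Fernhollow=18 Greywater=14 → close Briarlake (overflow 21)
  29÷5 = 5 each, +1 to first 4
Round 3: Ashgrove=17 Cedarfen=18 Dunmere=15 Fernhollow=24 Greywater=19 → close Fernhollow (overflow 15)
  24÷4 = 6 each, +1 to first 0
Round 4: Ashgrove=23 Cedarfen=24 Dunmere=21 Greywater=25 → close Ashgrove (overflow 18)
  23÷3 = 7 each, +1 to first 2
Round 5: Cedarfen=32 Dunmere=29 Greywater=32 → close Greywater (overflow 21)
  32÷2 = 16 each, +1 to first 0
Round 6: Cedarfen=48 Dunmere=45 → close Dunmere (overflow 36)
  45÷1 = 45 each, +1 to first 0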